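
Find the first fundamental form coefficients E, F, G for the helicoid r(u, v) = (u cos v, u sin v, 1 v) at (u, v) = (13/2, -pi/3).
E = 1;  F = 0;  G = 173/4

Partials: r_u = (cos(v), sin(v), 0), r_v = (-u*sin(v), u*cos(v), 1). As functions of (u, v):
  E = r_u · r_u = 1,
  F = r_u · r_v = 0,
  G = r_v · r_v = u^2 + 1.
Evaluating at (u, v) = (13/2, -pi/3): E = 1, F = 0, G = 173/4.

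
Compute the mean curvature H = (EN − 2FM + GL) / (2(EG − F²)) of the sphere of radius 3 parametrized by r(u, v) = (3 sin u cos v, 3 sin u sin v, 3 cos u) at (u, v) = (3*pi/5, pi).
H = -1/3

With E = 9, F = 0, G = 9*sin(u)^2, L = -3*sin(u)/Abs(sin(u)), M = 0, N = -3*sin(u)^3/Abs(sin(u)), assemble
  H = (EN − 2FM + GL) / (2(EG − F²)) = -sin(u)/(3*Abs(sin(u))).
At (u, v) = (3*pi/5, pi): H = -1/3.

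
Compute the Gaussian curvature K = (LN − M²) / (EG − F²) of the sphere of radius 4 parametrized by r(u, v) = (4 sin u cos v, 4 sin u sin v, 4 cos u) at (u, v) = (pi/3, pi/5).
K = 1/16

Coefficients of the first fundamental form: E = 16, F = 0, G = 16*sin(u)^2.
Coefficients of the second fundamental form: L = -4*sin(u)/Abs(sin(u)), M = 0, N = -4*sin(u)^3/Abs(sin(u)).
Assemble K = (LN − M²)/(EG − F²) = 1/16. At (u, v) = (pi/3, pi/5): K = 1/16.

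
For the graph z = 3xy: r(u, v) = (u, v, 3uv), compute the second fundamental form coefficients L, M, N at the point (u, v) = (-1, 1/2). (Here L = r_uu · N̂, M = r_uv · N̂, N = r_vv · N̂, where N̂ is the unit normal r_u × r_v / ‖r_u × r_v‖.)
L = 0;  M = 6/7;  N = 0

Compute the unit normal N̂(u, v) = (-3*v/sqrt(9*u^2 + 9*v^2 + 1), -3*u/sqrt(9*u^2 + 9*v^2 + 1), 1/sqrt(9*u^2 + 9*v^2 + 1)), and the second partials r_uu, r_uv, r_vv. Take dot products:
  L(u, v) = r_uu · N̂ = 0,
  M(u, v) = r_uv · N̂ = 3/sqrt(9*u^2 + 9*v^2 + 1),
  N(u, v) = r_vv · N̂ = 0.
Evaluating at (u, v) = (-1, 1/2):
  L = 0, M = 6/7, N = 0.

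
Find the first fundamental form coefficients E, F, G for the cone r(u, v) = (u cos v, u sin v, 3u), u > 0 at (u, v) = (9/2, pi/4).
E = 10;  F = 0;  G = 81/4

Partials: r_u = (cos(v), sin(v), 3), r_v = (-u*sin(v), u*cos(v), 0). As functions of (u, v):
  E = r_u · r_u = 10,
  F = r_u · r_v = 0,
  G = r_v · r_v = u^2.
Evaluating at (u, v) = (9/2, pi/4): E = 10, F = 0, G = 81/4.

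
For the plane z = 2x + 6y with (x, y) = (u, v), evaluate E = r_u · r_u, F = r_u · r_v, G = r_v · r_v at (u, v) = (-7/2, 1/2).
E = 5;  F = 12;  G = 37

Partials: r_u = (1, 0, 2), r_v = (0, 1, 6). As functions of (u, v):
  E = r_u · r_u = 5,
  F = r_u · r_v = 12,
  G = r_v · r_v = 37.
Evaluating at (u, v) = (-7/2, 1/2): E = 5, F = 12, G = 37.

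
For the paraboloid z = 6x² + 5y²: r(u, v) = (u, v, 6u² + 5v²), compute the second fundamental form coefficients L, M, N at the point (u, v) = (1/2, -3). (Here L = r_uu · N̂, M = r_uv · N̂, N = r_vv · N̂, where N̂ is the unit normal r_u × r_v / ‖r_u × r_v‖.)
L = 12*sqrt(937)/937;  M = 0;  N = 10*sqrt(937)/937

Compute the unit normal N̂(u, v) = (-12*u/sqrt(144*u^2 + 100*v^2 + 1), -10*v/sqrt(144*u^2 + 100*v^2 + 1), 1/sqrt(144*u^2 + 100*v^2 + 1)), and the second partials r_uu, r_uv, r_vv. Take dot products:
  L(u, v) = r_uu · N̂ = 12/sqrt(144*u^2 + 100*v^2 + 1),
  M(u, v) = r_uv · N̂ = 0,
  N(u, v) = r_vv · N̂ = 10/sqrt(144*u^2 + 100*v^2 + 1).
Evaluating at (u, v) = (1/2, -3):
  L = 12*sqrt(937)/937, M = 0, N = 10*sqrt(937)/937.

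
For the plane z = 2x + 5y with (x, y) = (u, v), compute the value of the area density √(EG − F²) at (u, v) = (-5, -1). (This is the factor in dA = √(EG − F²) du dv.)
√(EG − F²)|_{(-5, -1)} = sqrt(30)

E = 5, F = 10, G = 26, so EG − F² = 30. Taking the positive square root: √(EG − F²) = sqrt(30). At (u, v) = (-5, -1): sqrt(30).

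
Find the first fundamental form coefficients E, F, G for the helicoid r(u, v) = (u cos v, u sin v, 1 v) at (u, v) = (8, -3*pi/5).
E = 1;  F = 0;  G = 65

Partials: r_u = (cos(v), sin(v), 0), r_v = (-u*sin(v), u*cos(v), 1). As functions of (u, v):
  E = r_u · r_u = 1,
  F = r_u · r_v = 0,
  G = r_v · r_v = u^2 + 1.
Evaluating at (u, v) = (8, -3*pi/5): E = 1, F = 0, G = 65.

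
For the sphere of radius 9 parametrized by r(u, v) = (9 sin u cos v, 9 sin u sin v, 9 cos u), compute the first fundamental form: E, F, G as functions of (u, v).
E = 81;  F = 0;  G = 81*sin(u)^2

Compute partials: r_u = (9*cos(u)*cos(v), 9*sin(v)*cos(u), -9*sin(u)), r_v = (-9*sin(u)*sin(v), 9*sin(u)*cos(v), 0). Then
  E = r_u · r_u = 81,
  F = r_u · r_v = 0,
  G = r_v · r_v = 81*sin(u)^2.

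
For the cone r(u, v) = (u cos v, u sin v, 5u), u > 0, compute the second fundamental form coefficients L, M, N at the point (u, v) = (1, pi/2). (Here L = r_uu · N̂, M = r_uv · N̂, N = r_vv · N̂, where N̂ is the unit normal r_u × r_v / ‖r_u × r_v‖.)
L = 0;  M = 0;  N = 5*sqrt(26)/26

Compute the unit normal N̂(u, v) = (-5*sqrt(26)*u*cos(v)/(26*Abs(u)), -5*sqrt(26)*u*sin(v)/(26*Abs(u)), sqrt(26)*u/(26*Abs(u))), and the second partials r_uu, r_uv, r_vv. Take dot products:
  L(u, v) = r_uu · N̂ = 0,
  M(u, v) = r_uv · N̂ = 0,
  N(u, v) = r_vv · N̂ = 5*sqrt(26)*u^2/(26*Abs(u)).
Evaluating at (u, v) = (1, pi/2):
  L = 0, M = 0, N = 5*sqrt(26)/26.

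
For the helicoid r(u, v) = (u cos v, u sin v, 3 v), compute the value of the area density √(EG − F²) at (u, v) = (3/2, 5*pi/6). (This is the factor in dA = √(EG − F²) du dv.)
√(EG − F²)|_{(3/2, 5*pi/6)} = 3*sqrt(5)/2

E = 1, F = 0, G = u^2 + 9, so EG − F² = u^2 + 9. Taking the positive square root: √(EG − F²) = sqrt(u^2 + 9). At (u, v) = (3/2, 5*pi/6): 3*sqrt(5)/2.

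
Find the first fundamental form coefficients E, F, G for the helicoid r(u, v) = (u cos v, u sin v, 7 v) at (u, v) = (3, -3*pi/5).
E = 1;  F = 0;  G = 58

Partials: r_u = (cos(v), sin(v), 0), r_v = (-u*sin(v), u*cos(v), 7). As functions of (u, v):
  E = r_u · r_u = 1,
  F = r_u · r_v = 0,
  G = r_v · r_v = u^2 + 49.
Evaluating at (u, v) = (3, -3*pi/5): E = 1, F = 0, G = 58.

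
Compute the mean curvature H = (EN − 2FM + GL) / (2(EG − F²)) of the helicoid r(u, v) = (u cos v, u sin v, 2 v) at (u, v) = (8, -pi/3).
H = 0

With E = 1, F = 0, G = u^2 + 4, L = 0, M = -2/sqrt(u^2 + 4), N = 0, assemble
  H = (EN − 2FM + GL) / (2(EG − F²)) = 0.
At (u, v) = (8, -pi/3): H = 0.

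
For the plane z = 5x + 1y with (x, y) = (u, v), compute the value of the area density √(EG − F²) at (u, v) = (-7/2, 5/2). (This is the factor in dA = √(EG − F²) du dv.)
√(EG − F²)|_{(-7/2, 5/2)} = 3*sqrt(3)

E = 26, F = 5, G = 2, so EG − F² = 27. Taking the positive square root: √(EG − F²) = 3*sqrt(3). At (u, v) = (-7/2, 5/2): 3*sqrt(3).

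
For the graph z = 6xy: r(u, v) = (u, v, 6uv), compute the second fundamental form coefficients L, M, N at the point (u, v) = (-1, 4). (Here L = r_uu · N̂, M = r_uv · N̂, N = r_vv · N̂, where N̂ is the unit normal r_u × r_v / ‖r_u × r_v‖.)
L = 0;  M = 6*sqrt(613)/613;  N = 0

Compute the unit normal N̂(u, v) = (-6*v/sqrt(36*u^2 + 36*v^2 + 1), -6*u/sqrt(36*u^2 + 36*v^2 + 1), 1/sqrt(36*u^2 + 36*v^2 + 1)), and the second partials r_uu, r_uv, r_vv. Take dot products:
  L(u, v) = r_uu · N̂ = 0,
  M(u, v) = r_uv · N̂ = 6/sqrt(36*u^2 + 36*v^2 + 1),
  N(u, v) = r_vv · N̂ = 0.
Evaluating at (u, v) = (-1, 4):
  L = 0, M = 6*sqrt(613)/613, N = 0.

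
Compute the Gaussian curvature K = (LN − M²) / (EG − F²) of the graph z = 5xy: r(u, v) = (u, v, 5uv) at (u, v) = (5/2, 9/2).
K = -100/1760929

Coefficients of the first fundamental form: E = 25*v^2 + 1, F = 25*u*v, G = 25*u^2 + 1.
Coefficients of the second fundamental form: L = 0, M = 5/sqrt(25*u^2 + 25*v^2 + 1), N = 0.
Assemble K = (LN − M²)/(EG − F²) = -25/(625*u^4 + 1250*u^2*v^2 + 50*u^2 + 625*v^4 + 50*v^2 + 1). At (u, v) = (5/2, 9/2): K = -100/1760929.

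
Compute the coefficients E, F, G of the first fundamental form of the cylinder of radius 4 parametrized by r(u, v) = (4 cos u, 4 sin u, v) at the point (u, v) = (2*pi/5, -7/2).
E = 16;  F = 0;  G = 1

Partials: r_u = (-4*sin(u), 4*cos(u), 0), r_v = (0, 0, 1). As functions of (u, v):
  E = r_u · r_u = 16,
  F = r_u · r_v = 0,
  G = r_v · r_v = 1.
Evaluating at (u, v) = (2*pi/5, -7/2): E = 16, F = 0, G = 1.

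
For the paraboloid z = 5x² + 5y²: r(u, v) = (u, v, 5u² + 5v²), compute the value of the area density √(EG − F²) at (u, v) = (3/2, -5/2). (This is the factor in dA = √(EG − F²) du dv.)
√(EG − F²)|_{(3/2, -5/2)} = sqrt(851)

E = 100*u^2 + 1, F = 100*u*v, G = 100*v^2 + 1, so EG − F² = 100*u^2 + 100*v^2 + 1. Taking the positive square root: √(EG − F²) = sqrt(100*u^2 + 100*v^2 + 1). At (u, v) = (3/2, -5/2): sqrt(851).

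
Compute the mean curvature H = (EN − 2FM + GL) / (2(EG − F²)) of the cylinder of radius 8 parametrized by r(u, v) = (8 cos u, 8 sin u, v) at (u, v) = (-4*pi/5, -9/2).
H = -1/16

With E = 64, F = 0, G = 1, L = -8, M = 0, N = 0, assemble
  H = (EN − 2FM + GL) / (2(EG − F²)) = -1/16.
At (u, v) = (-4*pi/5, -9/2): H = -1/16.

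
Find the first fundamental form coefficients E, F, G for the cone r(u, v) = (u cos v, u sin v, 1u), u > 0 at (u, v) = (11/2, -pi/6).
E = 2;  F = 0;  G = 121/4

Partials: r_u = (cos(v), sin(v), 1), r_v = (-u*sin(v), u*cos(v), 0). As functions of (u, v):
  E = r_u · r_u = 2,
  F = r_u · r_v = 0,
  G = r_v · r_v = u^2.
Evaluating at (u, v) = (11/2, -pi/6): E = 2, F = 0, G = 121/4.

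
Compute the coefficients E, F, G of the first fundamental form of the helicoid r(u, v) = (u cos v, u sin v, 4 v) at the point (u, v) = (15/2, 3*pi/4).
E = 1;  F = 0;  G = 289/4

Partials: r_u = (cos(v), sin(v), 0), r_v = (-u*sin(v), u*cos(v), 4). As functions of (u, v):
  E = r_u · r_u = 1,
  F = r_u · r_v = 0,
  G = r_v · r_v = u^2 + 16.
Evaluating at (u, v) = (15/2, 3*pi/4): E = 1, F = 0, G = 289/4.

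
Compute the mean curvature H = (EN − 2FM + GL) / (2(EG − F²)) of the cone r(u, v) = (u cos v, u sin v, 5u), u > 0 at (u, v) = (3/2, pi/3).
H = 5*sqrt(26)/78

With E = 26, F = 0, G = u^2, L = 0, M = 0, N = 5*sqrt(26)*u^2/(26*Abs(u)), assemble
  H = (EN − 2FM + GL) / (2(EG − F²)) = 5*sqrt(26)/(52*Abs(u)).
At (u, v) = (3/2, pi/3): H = 5*sqrt(26)/78.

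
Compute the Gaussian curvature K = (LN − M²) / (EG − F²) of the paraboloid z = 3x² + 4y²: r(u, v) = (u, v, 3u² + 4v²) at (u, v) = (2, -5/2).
K = 48/297025

Coefficients of the first fundamental form: E = 36*u^2 + 1, F = 48*u*v, G = 64*v^2 + 1.
Coefficients of the second fundamental form: L = 6/sqrt(36*u^2 + 64*v^2 + 1), M = 0, N = 8/sqrt(36*u^2 + 64*v^2 + 1).
Assemble K = (LN − M²)/(EG − F²) = 48/(1296*u^4 + 4608*u^2*v^2 + 72*u^2 + 4096*v^4 + 128*v^2 + 1). At (u, v) = (2, -5/2): K = 48/297025.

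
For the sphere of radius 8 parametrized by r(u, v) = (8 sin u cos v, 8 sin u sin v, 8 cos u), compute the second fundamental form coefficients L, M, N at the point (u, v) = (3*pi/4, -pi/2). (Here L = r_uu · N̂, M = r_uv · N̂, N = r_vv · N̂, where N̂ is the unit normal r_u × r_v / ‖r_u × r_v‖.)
L = -8;  M = 0;  N = -4

Compute the unit normal N̂(u, v) = (sin(u)^2*cos(v)/Abs(sin(u)), sin(u)^2*sin(v)/Abs(sin(u)), sin(2*u)/(2*Abs(sin(u)))), and the second partials r_uu, r_uv, r_vv. Take dot products:
  L(u, v) = r_uu · N̂ = -8*sin(u)/Abs(sin(u)),
  M(u, v) = r_uv · N̂ = 0,
  N(u, v) = r_vv · N̂ = -8*sin(u)^3/Abs(sin(u)).
Evaluating at (u, v) = (3*pi/4, -pi/2):
  L = -8, M = 0, N = -4.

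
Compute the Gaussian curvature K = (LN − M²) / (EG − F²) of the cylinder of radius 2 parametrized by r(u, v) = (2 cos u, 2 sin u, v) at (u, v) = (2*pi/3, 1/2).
K = 0

Coefficients of the first fundamental form: E = 4, F = 0, G = 1.
Coefficients of the second fundamental form: L = -2, M = 0, N = 0.
Assemble K = (LN − M²)/(EG − F²) = 0. At (u, v) = (2*pi/3, 1/2): K = 0.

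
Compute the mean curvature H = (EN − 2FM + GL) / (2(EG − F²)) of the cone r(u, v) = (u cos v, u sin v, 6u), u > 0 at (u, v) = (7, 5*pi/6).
H = 3*sqrt(37)/259

With E = 37, F = 0, G = u^2, L = 0, M = 0, N = 6*sqrt(37)*u^2/(37*Abs(u)), assemble
  H = (EN − 2FM + GL) / (2(EG − F²)) = 3*sqrt(37)/(37*Abs(u)).
At (u, v) = (7, 5*pi/6): H = 3*sqrt(37)/259.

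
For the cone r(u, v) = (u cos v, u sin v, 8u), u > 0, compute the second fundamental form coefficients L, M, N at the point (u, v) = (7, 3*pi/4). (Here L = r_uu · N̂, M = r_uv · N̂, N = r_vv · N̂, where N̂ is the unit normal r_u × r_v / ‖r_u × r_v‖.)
L = 0;  M = 0;  N = 56*sqrt(65)/65

Compute the unit normal N̂(u, v) = (-8*sqrt(65)*u*cos(v)/(65*Abs(u)), -8*sqrt(65)*u*sin(v)/(65*Abs(u)), sqrt(65)*u/(65*Abs(u))), and the second partials r_uu, r_uv, r_vv. Take dot products:
  L(u, v) = r_uu · N̂ = 0,
  M(u, v) = r_uv · N̂ = 0,
  N(u, v) = r_vv · N̂ = 8*sqrt(65)*u^2/(65*Abs(u)).
Evaluating at (u, v) = (7, 3*pi/4):
  L = 0, M = 0, N = 56*sqrt(65)/65.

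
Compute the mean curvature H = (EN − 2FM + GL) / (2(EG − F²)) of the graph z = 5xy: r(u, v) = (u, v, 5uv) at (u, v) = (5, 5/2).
H = -12500*sqrt(3129)/9790641

With E = 25*v^2 + 1, F = 25*u*v, G = 25*u^2 + 1, L = 0, M = 5/sqrt(25*u^2 + 25*v^2 + 1), N = 0, assemble
  H = (EN − 2FM + GL) / (2(EG − F²)) = -125*u*v/(25*u^2 + 25*v^2 + 1)^(3/2).
At (u, v) = (5, 5/2): H = -12500*sqrt(3129)/9790641.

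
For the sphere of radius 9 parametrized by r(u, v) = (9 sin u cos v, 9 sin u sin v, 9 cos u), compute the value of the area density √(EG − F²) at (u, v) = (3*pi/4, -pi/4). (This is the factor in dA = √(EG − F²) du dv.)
√(EG − F²)|_{(3*pi/4, -pi/4)} = 81*sqrt(2)/2

E = 81, F = 0, G = 81*sin(u)^2, so EG − F² = 6561*sin(u)^2. Taking the positive square root: √(EG − F²) = 81*Abs(sin(u)). At (u, v) = (3*pi/4, -pi/4): 81*sqrt(2)/2.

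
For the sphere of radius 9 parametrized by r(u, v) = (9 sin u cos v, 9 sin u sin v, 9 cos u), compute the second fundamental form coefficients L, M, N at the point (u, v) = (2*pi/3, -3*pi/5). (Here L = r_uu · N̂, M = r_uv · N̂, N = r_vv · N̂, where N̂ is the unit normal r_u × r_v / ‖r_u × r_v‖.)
L = -9;  M = 0;  N = -27/4

Compute the unit normal N̂(u, v) = (sin(u)^2*cos(v)/Abs(sin(u)), sin(u)^2*sin(v)/Abs(sin(u)), sin(2*u)/(2*Abs(sin(u)))), and the second partials r_uu, r_uv, r_vv. Take dot products:
  L(u, v) = r_uu · N̂ = -9*sin(u)/Abs(sin(u)),
  M(u, v) = r_uv · N̂ = 0,
  N(u, v) = r_vv · N̂ = -9*sin(u)^3/Abs(sin(u)).
Evaluating at (u, v) = (2*pi/3, -3*pi/5):
  L = -9, M = 0, N = -27/4.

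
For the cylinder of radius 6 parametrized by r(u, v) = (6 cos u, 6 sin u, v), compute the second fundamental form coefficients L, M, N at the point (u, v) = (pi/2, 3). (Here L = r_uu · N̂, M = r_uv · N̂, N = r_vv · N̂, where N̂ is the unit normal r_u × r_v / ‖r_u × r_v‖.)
L = -6;  M = 0;  N = 0

Compute the unit normal N̂(u, v) = (cos(u), sin(u), 0), and the second partials r_uu, r_uv, r_vv. Take dot products:
  L(u, v) = r_uu · N̂ = -6,
  M(u, v) = r_uv · N̂ = 0,
  N(u, v) = r_vv · N̂ = 0.
Evaluating at (u, v) = (pi/2, 3):
  L = -6, M = 0, N = 0.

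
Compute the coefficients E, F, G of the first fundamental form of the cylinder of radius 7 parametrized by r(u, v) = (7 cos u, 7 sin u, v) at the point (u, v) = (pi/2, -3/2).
E = 49;  F = 0;  G = 1

Partials: r_u = (-7*sin(u), 7*cos(u), 0), r_v = (0, 0, 1). As functions of (u, v):
  E = r_u · r_u = 49,
  F = r_u · r_v = 0,
  G = r_v · r_v = 1.
Evaluating at (u, v) = (pi/2, -3/2): E = 49, F = 0, G = 1.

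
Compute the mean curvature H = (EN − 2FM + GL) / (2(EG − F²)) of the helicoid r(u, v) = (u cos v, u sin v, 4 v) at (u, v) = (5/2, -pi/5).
H = 0

With E = 1, F = 0, G = u^2 + 16, L = 0, M = -4/sqrt(u^2 + 16), N = 0, assemble
  H = (EN − 2FM + GL) / (2(EG − F²)) = 0.
At (u, v) = (5/2, -pi/5): H = 0.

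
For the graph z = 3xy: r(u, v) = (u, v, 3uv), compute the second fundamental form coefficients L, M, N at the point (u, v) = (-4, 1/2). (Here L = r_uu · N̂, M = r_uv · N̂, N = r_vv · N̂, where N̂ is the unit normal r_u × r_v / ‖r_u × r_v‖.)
L = 0;  M = 6*sqrt(589)/589;  N = 0

Compute the unit normal N̂(u, v) = (-3*v/sqrt(9*u^2 + 9*v^2 + 1), -3*u/sqrt(9*u^2 + 9*v^2 + 1), 1/sqrt(9*u^2 + 9*v^2 + 1)), and the second partials r_uu, r_uv, r_vv. Take dot products:
  L(u, v) = r_uu · N̂ = 0,
  M(u, v) = r_uv · N̂ = 3/sqrt(9*u^2 + 9*v^2 + 1),
  N(u, v) = r_vv · N̂ = 0.
Evaluating at (u, v) = (-4, 1/2):
  L = 0, M = 6*sqrt(589)/589, N = 0.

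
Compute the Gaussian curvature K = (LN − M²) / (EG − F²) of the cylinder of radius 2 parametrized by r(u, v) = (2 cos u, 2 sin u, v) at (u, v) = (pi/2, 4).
K = 0

Coefficients of the first fundamental form: E = 4, F = 0, G = 1.
Coefficients of the second fundamental form: L = -2, M = 0, N = 0.
Assemble K = (LN − M²)/(EG − F²) = 0. At (u, v) = (pi/2, 4): K = 0.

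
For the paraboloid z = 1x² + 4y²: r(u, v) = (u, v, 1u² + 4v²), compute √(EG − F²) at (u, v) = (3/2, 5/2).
√(EG − F²)|_{(3/2, 5/2)} = sqrt(410)

E = 4*u^2 + 1, F = 16*u*v, G = 64*v^2 + 1; EG − F² = 4*u^2 + 64*v^2 + 1; √(EG − F²) = sqrt(4*u^2 + 64*v^2 + 1). At the given point: sqrt(410).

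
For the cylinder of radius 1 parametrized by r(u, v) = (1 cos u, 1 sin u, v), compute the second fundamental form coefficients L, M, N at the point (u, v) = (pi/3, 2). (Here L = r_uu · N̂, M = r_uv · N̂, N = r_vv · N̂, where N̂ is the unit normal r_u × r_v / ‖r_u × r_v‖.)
L = -1;  M = 0;  N = 0

Compute the unit normal N̂(u, v) = (cos(u), sin(u), 0), and the second partials r_uu, r_uv, r_vv. Take dot products:
  L(u, v) = r_uu · N̂ = -1,
  M(u, v) = r_uv · N̂ = 0,
  N(u, v) = r_vv · N̂ = 0.
Evaluating at (u, v) = (pi/3, 2):
  L = -1, M = 0, N = 0.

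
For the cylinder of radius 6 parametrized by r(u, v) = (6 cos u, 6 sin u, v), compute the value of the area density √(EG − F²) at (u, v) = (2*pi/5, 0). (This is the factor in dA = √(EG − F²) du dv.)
√(EG − F²)|_{(2*pi/5, 0)} = 6

E = 36, F = 0, G = 1, so EG − F² = 36. Taking the positive square root: √(EG − F²) = 6. At (u, v) = (2*pi/5, 0): 6.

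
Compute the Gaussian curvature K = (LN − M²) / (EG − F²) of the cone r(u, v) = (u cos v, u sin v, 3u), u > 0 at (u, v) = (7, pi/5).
K = 0

Coefficients of the first fundamental form: E = 10, F = 0, G = u^2.
Coefficients of the second fundamental form: L = 0, M = 0, N = 3*sqrt(10)*u^2/(10*Abs(u)).
Assemble K = (LN − M²)/(EG − F²) = 0. At (u, v) = (7, pi/5): K = 0.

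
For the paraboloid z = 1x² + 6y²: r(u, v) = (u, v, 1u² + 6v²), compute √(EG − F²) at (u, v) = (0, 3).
√(EG − F²)|_{(0, 3)} = sqrt(1297)

E = 4*u^2 + 1, F = 24*u*v, G = 144*v^2 + 1; EG − F² = 4*u^2 + 144*v^2 + 1; √(EG − F²) = sqrt(4*u^2 + 144*v^2 + 1). At the given point: sqrt(1297).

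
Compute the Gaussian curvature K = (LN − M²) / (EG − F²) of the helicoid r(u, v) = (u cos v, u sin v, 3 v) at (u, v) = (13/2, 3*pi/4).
K = -144/42025

Coefficients of the first fundamental form: E = 1, F = 0, G = u^2 + 9.
Coefficients of the second fundamental form: L = 0, M = -3/sqrt(u^2 + 9), N = 0.
Assemble K = (LN − M²)/(EG − F²) = -9/(u^2 + 9)^2. At (u, v) = (13/2, 3*pi/4): K = -144/42025.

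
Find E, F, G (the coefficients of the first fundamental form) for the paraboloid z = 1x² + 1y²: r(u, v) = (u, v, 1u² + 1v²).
E = 4*u^2 + 1;  F = 4*u*v;  G = 4*v^2 + 1

Compute partials: r_u = (1, 0, 2*u), r_v = (0, 1, 2*v). Then
  E = r_u · r_u = 4*u^2 + 1,
  F = r_u · r_v = 4*u*v,
  G = r_v · r_v = 4*v^2 + 1.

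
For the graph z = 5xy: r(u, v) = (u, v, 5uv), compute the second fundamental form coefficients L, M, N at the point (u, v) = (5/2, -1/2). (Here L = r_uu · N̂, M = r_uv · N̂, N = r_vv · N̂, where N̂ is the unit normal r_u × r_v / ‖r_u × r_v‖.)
L = 0;  M = 5*sqrt(654)/327;  N = 0

Compute the unit normal N̂(u, v) = (-5*v/sqrt(25*u^2 + 25*v^2 + 1), -5*u/sqrt(25*u^2 + 25*v^2 + 1), 1/sqrt(25*u^2 + 25*v^2 + 1)), and the second partials r_uu, r_uv, r_vv. Take dot products:
  L(u, v) = r_uu · N̂ = 0,
  M(u, v) = r_uv · N̂ = 5/sqrt(25*u^2 + 25*v^2 + 1),
  N(u, v) = r_vv · N̂ = 0.
Evaluating at (u, v) = (5/2, -1/2):
  L = 0, M = 5*sqrt(654)/327, N = 0.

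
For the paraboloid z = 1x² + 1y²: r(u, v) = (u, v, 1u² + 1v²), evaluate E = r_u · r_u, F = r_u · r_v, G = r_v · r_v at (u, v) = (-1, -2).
E = 5;  F = 8;  G = 17

Partials: r_u = (1, 0, 2*u), r_v = (0, 1, 2*v). As functions of (u, v):
  E = r_u · r_u = 4*u^2 + 1,
  F = r_u · r_v = 4*u*v,
  G = r_v · r_v = 4*v^2 + 1.
Evaluating at (u, v) = (-1, -2): E = 5, F = 8, G = 17.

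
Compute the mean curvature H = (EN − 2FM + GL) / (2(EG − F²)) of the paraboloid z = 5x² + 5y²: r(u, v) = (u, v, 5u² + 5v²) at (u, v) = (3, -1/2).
H = 4635*sqrt(926)/857476

With E = 100*u^2 + 1, F = 100*u*v, G = 100*v^2 + 1, L = 10/sqrt(100*u^2 + 100*v^2 + 1), M = 0, N = 10/sqrt(100*u^2 + 100*v^2 + 1), assemble
  H = (EN − 2FM + GL) / (2(EG − F²)) = 10*(50*u^2 + 50*v^2 + 1)/(100*u^2 + 100*v^2 + 1)^(3/2).
At (u, v) = (3, -1/2): H = 4635*sqrt(926)/857476.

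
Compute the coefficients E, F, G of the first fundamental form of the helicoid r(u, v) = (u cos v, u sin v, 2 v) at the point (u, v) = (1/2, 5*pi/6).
E = 1;  F = 0;  G = 17/4

Partials: r_u = (cos(v), sin(v), 0), r_v = (-u*sin(v), u*cos(v), 2). As functions of (u, v):
  E = r_u · r_u = 1,
  F = r_u · r_v = 0,
  G = r_v · r_v = u^2 + 4.
Evaluating at (u, v) = (1/2, 5*pi/6): E = 1, F = 0, G = 17/4.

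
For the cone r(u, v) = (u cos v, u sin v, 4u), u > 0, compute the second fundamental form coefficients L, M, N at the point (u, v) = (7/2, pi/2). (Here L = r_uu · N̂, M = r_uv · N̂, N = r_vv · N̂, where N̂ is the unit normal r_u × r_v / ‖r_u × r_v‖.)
L = 0;  M = 0;  N = 14*sqrt(17)/17

Compute the unit normal N̂(u, v) = (-4*sqrt(17)*u*cos(v)/(17*Abs(u)), -4*sqrt(17)*u*sin(v)/(17*Abs(u)), sqrt(17)*u/(17*Abs(u))), and the second partials r_uu, r_uv, r_vv. Take dot products:
  L(u, v) = r_uu · N̂ = 0,
  M(u, v) = r_uv · N̂ = 0,
  N(u, v) = r_vv · N̂ = 4*sqrt(17)*u^2/(17*Abs(u)).
Evaluating at (u, v) = (7/2, pi/2):
  L = 0, M = 0, N = 14*sqrt(17)/17.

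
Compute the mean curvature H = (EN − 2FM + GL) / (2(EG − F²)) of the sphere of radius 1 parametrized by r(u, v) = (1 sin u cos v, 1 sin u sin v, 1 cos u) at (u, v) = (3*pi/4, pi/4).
H = -1

With E = 1, F = 0, G = sin(u)^2, L = -sin(u)/Abs(sin(u)), M = 0, N = -sin(u)^3/Abs(sin(u)), assemble
  H = (EN − 2FM + GL) / (2(EG − F²)) = -sin(u)/Abs(sin(u)).
At (u, v) = (3*pi/4, pi/4): H = -1.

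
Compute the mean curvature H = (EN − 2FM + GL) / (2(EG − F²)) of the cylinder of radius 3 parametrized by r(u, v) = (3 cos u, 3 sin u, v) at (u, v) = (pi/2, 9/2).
H = -1/6

With E = 9, F = 0, G = 1, L = -3, M = 0, N = 0, assemble
  H = (EN − 2FM + GL) / (2(EG − F²)) = -1/6.
At (u, v) = (pi/2, 9/2): H = -1/6.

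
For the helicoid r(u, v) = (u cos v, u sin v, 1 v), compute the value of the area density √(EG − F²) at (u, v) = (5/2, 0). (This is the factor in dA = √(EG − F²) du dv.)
√(EG − F²)|_{(5/2, 0)} = sqrt(29)/2

E = 1, F = 0, G = u^2 + 1, so EG − F² = u^2 + 1. Taking the positive square root: √(EG − F²) = sqrt(u^2 + 1). At (u, v) = (5/2, 0): sqrt(29)/2.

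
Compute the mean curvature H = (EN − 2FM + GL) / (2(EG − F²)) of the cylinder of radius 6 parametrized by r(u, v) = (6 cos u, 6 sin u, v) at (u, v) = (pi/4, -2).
H = -1/12

With E = 36, F = 0, G = 1, L = -6, M = 0, N = 0, assemble
  H = (EN − 2FM + GL) / (2(EG − F²)) = -1/12.
At (u, v) = (pi/4, -2): H = -1/12.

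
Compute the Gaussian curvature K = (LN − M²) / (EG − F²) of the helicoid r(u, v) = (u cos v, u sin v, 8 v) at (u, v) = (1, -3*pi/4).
K = -64/4225

Coefficients of the first fundamental form: E = 1, F = 0, G = u^2 + 64.
Coefficients of the second fundamental form: L = 0, M = -8/sqrt(u^2 + 64), N = 0.
Assemble K = (LN − M²)/(EG − F²) = -64/(u^2 + 64)^2. At (u, v) = (1, -3*pi/4): K = -64/4225.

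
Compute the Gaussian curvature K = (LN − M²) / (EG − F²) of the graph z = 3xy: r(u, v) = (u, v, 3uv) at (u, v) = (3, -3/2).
K = -144/167281

Coefficients of the first fundamental form: E = 9*v^2 + 1, F = 9*u*v, G = 9*u^2 + 1.
Coefficients of the second fundamental form: L = 0, M = 3/sqrt(9*u^2 + 9*v^2 + 1), N = 0.
Assemble K = (LN − M²)/(EG − F²) = -9/(81*u^4 + 162*u^2*v^2 + 18*u^2 + 81*v^4 + 18*v^2 + 1). At (u, v) = (3, -3/2): K = -144/167281.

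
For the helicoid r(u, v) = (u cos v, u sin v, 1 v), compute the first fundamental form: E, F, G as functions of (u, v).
E = 1;  F = 0;  G = u^2 + 1

Compute partials: r_u = (cos(v), sin(v), 0), r_v = (-u*sin(v), u*cos(v), 1). Then
  E = r_u · r_u = 1,
  F = r_u · r_v = 0,
  G = r_v · r_v = u^2 + 1.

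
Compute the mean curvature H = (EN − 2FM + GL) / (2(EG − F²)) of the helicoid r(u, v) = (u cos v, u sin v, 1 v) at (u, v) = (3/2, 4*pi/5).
H = 0

With E = 1, F = 0, G = u^2 + 1, L = 0, M = -1/sqrt(u^2 + 1), N = 0, assemble
  H = (EN − 2FM + GL) / (2(EG − F²)) = 0.
At (u, v) = (3/2, 4*pi/5): H = 0.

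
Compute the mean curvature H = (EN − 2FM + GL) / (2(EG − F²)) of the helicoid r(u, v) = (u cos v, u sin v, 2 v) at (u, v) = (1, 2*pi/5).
H = 0

With E = 1, F = 0, G = u^2 + 4, L = 0, M = -2/sqrt(u^2 + 4), N = 0, assemble
  H = (EN − 2FM + GL) / (2(EG − F²)) = 0.
At (u, v) = (1, 2*pi/5): H = 0.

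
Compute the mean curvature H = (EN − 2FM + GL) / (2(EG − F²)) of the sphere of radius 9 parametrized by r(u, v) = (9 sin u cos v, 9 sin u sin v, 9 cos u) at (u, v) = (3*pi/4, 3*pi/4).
H = -1/9

With E = 81, F = 0, G = 81*sin(u)^2, L = -9*sin(u)/Abs(sin(u)), M = 0, N = -9*sin(u)^3/Abs(sin(u)), assemble
  H = (EN − 2FM + GL) / (2(EG − F²)) = -sin(u)/(9*Abs(sin(u))).
At (u, v) = (3*pi/4, 3*pi/4): H = -1/9.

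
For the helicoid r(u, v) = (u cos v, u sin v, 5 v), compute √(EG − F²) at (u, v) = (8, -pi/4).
√(EG − F²)|_{(8, -pi/4)} = sqrt(89)

E = 1, F = 0, G = u^2 + 25; EG − F² = u^2 + 25; √(EG − F²) = sqrt(u^2 + 25). At the given point: sqrt(89).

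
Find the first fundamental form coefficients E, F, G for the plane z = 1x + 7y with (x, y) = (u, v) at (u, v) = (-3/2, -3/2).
E = 2;  F = 7;  G = 50

Partials: r_u = (1, 0, 1), r_v = (0, 1, 7). As functions of (u, v):
  E = r_u · r_u = 2,
  F = r_u · r_v = 7,
  G = r_v · r_v = 50.
Evaluating at (u, v) = (-3/2, -3/2): E = 2, F = 7, G = 50.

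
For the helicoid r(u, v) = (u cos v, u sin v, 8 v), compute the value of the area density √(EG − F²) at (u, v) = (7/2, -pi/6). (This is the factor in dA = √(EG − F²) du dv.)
√(EG − F²)|_{(7/2, -pi/6)} = sqrt(305)/2

E = 1, F = 0, G = u^2 + 64, so EG − F² = u^2 + 64. Taking the positive square root: √(EG − F²) = sqrt(u^2 + 64). At (u, v) = (7/2, -pi/6): sqrt(305)/2.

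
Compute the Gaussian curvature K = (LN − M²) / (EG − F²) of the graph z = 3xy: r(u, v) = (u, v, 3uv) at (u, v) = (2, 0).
K = -9/1369

Coefficients of the first fundamental form: E = 9*v^2 + 1, F = 9*u*v, G = 9*u^2 + 1.
Coefficients of the second fundamental form: L = 0, M = 3/sqrt(9*u^2 + 9*v^2 + 1), N = 0.
Assemble K = (LN − M²)/(EG − F²) = -9/(81*u^4 + 162*u^2*v^2 + 18*u^2 + 81*v^4 + 18*v^2 + 1). At (u, v) = (2, 0): K = -9/1369.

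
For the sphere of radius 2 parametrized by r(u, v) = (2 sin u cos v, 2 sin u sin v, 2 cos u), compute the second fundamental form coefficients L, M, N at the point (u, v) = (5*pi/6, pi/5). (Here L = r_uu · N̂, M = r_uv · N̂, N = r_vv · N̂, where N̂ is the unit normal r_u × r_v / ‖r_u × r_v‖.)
L = -2;  M = 0;  N = -1/2

Compute the unit normal N̂(u, v) = (sin(u)^2*cos(v)/Abs(sin(u)), sin(u)^2*sin(v)/Abs(sin(u)), sin(2*u)/(2*Abs(sin(u)))), and the second partials r_uu, r_uv, r_vv. Take dot products:
  L(u, v) = r_uu · N̂ = -2*sin(u)/Abs(sin(u)),
  M(u, v) = r_uv · N̂ = 0,
  N(u, v) = r_vv · N̂ = -2*sin(u)^3/Abs(sin(u)).
Evaluating at (u, v) = (5*pi/6, pi/5):
  L = -2, M = 0, N = -1/2.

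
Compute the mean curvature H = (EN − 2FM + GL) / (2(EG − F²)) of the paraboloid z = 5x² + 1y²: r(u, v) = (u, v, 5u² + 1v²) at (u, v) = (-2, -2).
H = 54*sqrt(417)/19321

With E = 100*u^2 + 1, F = 20*u*v, G = 4*v^2 + 1, L = 10/sqrt(100*u^2 + 4*v^2 + 1), M = 0, N = 2/sqrt(100*u^2 + 4*v^2 + 1), assemble
  H = (EN − 2FM + GL) / (2(EG − F²)) = 2*(50*u^2 + 10*v^2 + 3)/(100*u^2 + 4*v^2 + 1)^(3/2).
At (u, v) = (-2, -2): H = 54*sqrt(417)/19321.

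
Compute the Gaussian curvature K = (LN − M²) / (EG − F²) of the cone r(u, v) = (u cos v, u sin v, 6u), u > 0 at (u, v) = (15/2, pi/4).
K = 0

Coefficients of the first fundamental form: E = 37, F = 0, G = u^2.
Coefficients of the second fundamental form: L = 0, M = 0, N = 6*sqrt(37)*u^2/(37*Abs(u)).
Assemble K = (LN − M²)/(EG − F²) = 0. At (u, v) = (15/2, pi/4): K = 0.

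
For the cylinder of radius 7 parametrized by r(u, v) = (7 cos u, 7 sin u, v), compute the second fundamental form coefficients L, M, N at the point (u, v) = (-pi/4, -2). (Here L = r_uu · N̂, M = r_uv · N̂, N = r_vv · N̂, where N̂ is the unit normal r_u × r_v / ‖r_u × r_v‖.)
L = -7;  M = 0;  N = 0

Compute the unit normal N̂(u, v) = (cos(u), sin(u), 0), and the second partials r_uu, r_uv, r_vv. Take dot products:
  L(u, v) = r_uu · N̂ = -7,
  M(u, v) = r_uv · N̂ = 0,
  N(u, v) = r_vv · N̂ = 0.
Evaluating at (u, v) = (-pi/4, -2):
  L = -7, M = 0, N = 0.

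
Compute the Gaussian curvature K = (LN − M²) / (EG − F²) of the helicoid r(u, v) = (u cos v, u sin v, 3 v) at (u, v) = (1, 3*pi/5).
K = -9/100

Coefficients of the first fundamental form: E = 1, F = 0, G = u^2 + 9.
Coefficients of the second fundamental form: L = 0, M = -3/sqrt(u^2 + 9), N = 0.
Assemble K = (LN − M²)/(EG − F²) = -9/(u^2 + 9)^2. At (u, v) = (1, 3*pi/5): K = -9/100.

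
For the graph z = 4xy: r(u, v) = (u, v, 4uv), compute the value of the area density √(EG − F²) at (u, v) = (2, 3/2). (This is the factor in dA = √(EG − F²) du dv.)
√(EG − F²)|_{(2, 3/2)} = sqrt(101)

E = 16*v^2 + 1, F = 16*u*v, G = 16*u^2 + 1, so EG − F² = 16*u^2 + 16*v^2 + 1. Taking the positive square root: √(EG − F²) = sqrt(16*u^2 + 16*v^2 + 1). At (u, v) = (2, 3/2): sqrt(101).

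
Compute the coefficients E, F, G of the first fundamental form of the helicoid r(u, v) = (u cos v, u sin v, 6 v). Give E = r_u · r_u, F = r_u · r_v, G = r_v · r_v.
E = 1;  F = 0;  G = u^2 + 36

Compute partials: r_u = (cos(v), sin(v), 0), r_v = (-u*sin(v), u*cos(v), 6). Then
  E = r_u · r_u = 1,
  F = r_u · r_v = 0,
  G = r_v · r_v = u^2 + 36.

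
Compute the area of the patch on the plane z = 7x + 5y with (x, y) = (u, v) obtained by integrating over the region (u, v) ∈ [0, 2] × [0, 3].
Area = 30*sqrt(3)

Area = ∫∫ √(EG − F²) du dv with √(EG − F²) = 5*sqrt(3). Integrating over [0, 2] × [0, 3] gives 30*sqrt(3).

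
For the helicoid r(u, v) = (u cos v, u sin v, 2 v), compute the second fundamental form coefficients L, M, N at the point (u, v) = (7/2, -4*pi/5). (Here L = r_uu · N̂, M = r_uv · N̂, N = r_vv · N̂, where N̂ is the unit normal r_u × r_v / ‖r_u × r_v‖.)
L = 0;  M = -4*sqrt(65)/65;  N = 0

Compute the unit normal N̂(u, v) = (2*sin(v)/sqrt(u^2 + 4), -2*cos(v)/sqrt(u^2 + 4), u/sqrt(u^2 + 4)), and the second partials r_uu, r_uv, r_vv. Take dot products:
  L(u, v) = r_uu · N̂ = 0,
  M(u, v) = r_uv · N̂ = -2/sqrt(u^2 + 4),
  N(u, v) = r_vv · N̂ = 0.
Evaluating at (u, v) = (7/2, -4*pi/5):
  L = 0, M = -4*sqrt(65)/65, N = 0.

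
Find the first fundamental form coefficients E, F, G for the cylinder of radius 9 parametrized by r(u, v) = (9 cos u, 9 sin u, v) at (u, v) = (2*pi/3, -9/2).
E = 81;  F = 0;  G = 1

Partials: r_u = (-9*sin(u), 9*cos(u), 0), r_v = (0, 0, 1). As functions of (u, v):
  E = r_u · r_u = 81,
  F = r_u · r_v = 0,
  G = r_v · r_v = 1.
Evaluating at (u, v) = (2*pi/3, -9/2): E = 81, F = 0, G = 1.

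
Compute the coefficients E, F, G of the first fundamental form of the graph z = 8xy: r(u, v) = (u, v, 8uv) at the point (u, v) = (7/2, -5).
E = 1601;  F = -1120;  G = 785

Partials: r_u = (1, 0, 8*v), r_v = (0, 1, 8*u). As functions of (u, v):
  E = r_u · r_u = 64*v^2 + 1,
  F = r_u · r_v = 64*u*v,
  G = r_v · r_v = 64*u^2 + 1.
Evaluating at (u, v) = (7/2, -5): E = 1601, F = -1120, G = 785.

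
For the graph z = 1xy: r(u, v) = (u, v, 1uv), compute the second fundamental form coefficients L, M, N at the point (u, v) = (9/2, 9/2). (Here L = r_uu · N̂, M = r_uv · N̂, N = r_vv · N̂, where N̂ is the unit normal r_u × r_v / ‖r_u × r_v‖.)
L = 0;  M = sqrt(166)/83;  N = 0

Compute the unit normal N̂(u, v) = (-v/sqrt(u^2 + v^2 + 1), -u/sqrt(u^2 + v^2 + 1), 1/sqrt(u^2 + v^2 + 1)), and the second partials r_uu, r_uv, r_vv. Take dot products:
  L(u, v) = r_uu · N̂ = 0,
  M(u, v) = r_uv · N̂ = 1/sqrt(u^2 + v^2 + 1),
  N(u, v) = r_vv · N̂ = 0.
Evaluating at (u, v) = (9/2, 9/2):
  L = 0, M = sqrt(166)/83, N = 0.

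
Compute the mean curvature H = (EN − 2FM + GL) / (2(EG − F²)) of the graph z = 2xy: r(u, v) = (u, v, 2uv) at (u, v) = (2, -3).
H = 48*sqrt(53)/2809

With E = 4*v^2 + 1, F = 4*u*v, G = 4*u^2 + 1, L = 0, M = 2/sqrt(4*u^2 + 4*v^2 + 1), N = 0, assemble
  H = (EN − 2FM + GL) / (2(EG − F²)) = -8*u*v/(4*u^2 + 4*v^2 + 1)^(3/2).
At (u, v) = (2, -3): H = 48*sqrt(53)/2809.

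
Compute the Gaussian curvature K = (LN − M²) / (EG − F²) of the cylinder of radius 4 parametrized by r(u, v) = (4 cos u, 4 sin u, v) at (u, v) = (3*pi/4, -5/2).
K = 0

Coefficients of the first fundamental form: E = 16, F = 0, G = 1.
Coefficients of the second fundamental form: L = -4, M = 0, N = 0.
Assemble K = (LN − M²)/(EG − F²) = 0. At (u, v) = (3*pi/4, -5/2): K = 0.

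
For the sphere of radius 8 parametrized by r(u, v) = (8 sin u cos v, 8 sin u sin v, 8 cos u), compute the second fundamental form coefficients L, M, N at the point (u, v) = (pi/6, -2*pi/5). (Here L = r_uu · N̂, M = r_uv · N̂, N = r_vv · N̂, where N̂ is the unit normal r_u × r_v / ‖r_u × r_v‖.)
L = -8;  M = 0;  N = -2

Compute the unit normal N̂(u, v) = (sin(u)^2*cos(v)/Abs(sin(u)), sin(u)^2*sin(v)/Abs(sin(u)), sin(2*u)/(2*Abs(sin(u)))), and the second partials r_uu, r_uv, r_vv. Take dot products:
  L(u, v) = r_uu · N̂ = -8*sin(u)/Abs(sin(u)),
  M(u, v) = r_uv · N̂ = 0,
  N(u, v) = r_vv · N̂ = -8*sin(u)^3/Abs(sin(u)).
Evaluating at (u, v) = (pi/6, -2*pi/5):
  L = -8, M = 0, N = -2.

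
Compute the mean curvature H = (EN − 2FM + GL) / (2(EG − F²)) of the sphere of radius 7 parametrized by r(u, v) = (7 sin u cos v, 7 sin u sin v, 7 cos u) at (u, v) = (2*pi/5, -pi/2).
H = -1/7

With E = 49, F = 0, G = 49*sin(u)^2, L = -7*sin(u)/Abs(sin(u)), M = 0, N = -7*sin(u)^3/Abs(sin(u)), assemble
  H = (EN − 2FM + GL) / (2(EG − F²)) = -sin(u)/(7*Abs(sin(u))).
At (u, v) = (2*pi/5, -pi/2): H = -1/7.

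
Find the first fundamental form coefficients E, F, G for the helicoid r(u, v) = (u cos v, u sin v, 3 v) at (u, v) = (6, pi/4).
E = 1;  F = 0;  G = 45

Partials: r_u = (cos(v), sin(v), 0), r_v = (-u*sin(v), u*cos(v), 3). As functions of (u, v):
  E = r_u · r_u = 1,
  F = r_u · r_v = 0,
  G = r_v · r_v = u^2 + 9.
Evaluating at (u, v) = (6, pi/4): E = 1, F = 0, G = 45.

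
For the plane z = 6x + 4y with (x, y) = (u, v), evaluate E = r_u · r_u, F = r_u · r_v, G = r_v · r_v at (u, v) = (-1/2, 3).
E = 37;  F = 24;  G = 17

Partials: r_u = (1, 0, 6), r_v = (0, 1, 4). As functions of (u, v):
  E = r_u · r_u = 37,
  F = r_u · r_v = 24,
  G = r_v · r_v = 17.
Evaluating at (u, v) = (-1/2, 3): E = 37, F = 24, G = 17.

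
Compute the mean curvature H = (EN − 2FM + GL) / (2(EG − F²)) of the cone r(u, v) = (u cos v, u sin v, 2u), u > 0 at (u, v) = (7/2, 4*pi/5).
H = 2*sqrt(5)/35

With E = 5, F = 0, G = u^2, L = 0, M = 0, N = 2*sqrt(5)*u^2/(5*Abs(u)), assemble
  H = (EN − 2FM + GL) / (2(EG − F²)) = sqrt(5)/(5*Abs(u)).
At (u, v) = (7/2, 4*pi/5): H = 2*sqrt(5)/35.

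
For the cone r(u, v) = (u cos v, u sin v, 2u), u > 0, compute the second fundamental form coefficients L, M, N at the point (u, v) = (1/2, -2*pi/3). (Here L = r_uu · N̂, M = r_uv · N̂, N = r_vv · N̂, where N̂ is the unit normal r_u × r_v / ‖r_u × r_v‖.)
L = 0;  M = 0;  N = sqrt(5)/5

Compute the unit normal N̂(u, v) = (-2*sqrt(5)*u*cos(v)/(5*Abs(u)), -2*sqrt(5)*u*sin(v)/(5*Abs(u)), sqrt(5)*u/(5*Abs(u))), and the second partials r_uu, r_uv, r_vv. Take dot products:
  L(u, v) = r_uu · N̂ = 0,
  M(u, v) = r_uv · N̂ = 0,
  N(u, v) = r_vv · N̂ = 2*sqrt(5)*u^2/(5*Abs(u)).
Evaluating at (u, v) = (1/2, -2*pi/3):
  L = 0, M = 0, N = sqrt(5)/5.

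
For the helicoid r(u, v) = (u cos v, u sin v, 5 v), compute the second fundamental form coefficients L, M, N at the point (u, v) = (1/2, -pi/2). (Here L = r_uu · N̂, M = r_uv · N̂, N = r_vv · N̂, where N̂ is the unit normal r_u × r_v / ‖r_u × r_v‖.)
L = 0;  M = -10*sqrt(101)/101;  N = 0

Compute the unit normal N̂(u, v) = (5*sin(v)/sqrt(u^2 + 25), -5*cos(v)/sqrt(u^2 + 25), u/sqrt(u^2 + 25)), and the second partials r_uu, r_uv, r_vv. Take dot products:
  L(u, v) = r_uu · N̂ = 0,
  M(u, v) = r_uv · N̂ = -5/sqrt(u^2 + 25),
  N(u, v) = r_vv · N̂ = 0.
Evaluating at (u, v) = (1/2, -pi/2):
  L = 0, M = -10*sqrt(101)/101, N = 0.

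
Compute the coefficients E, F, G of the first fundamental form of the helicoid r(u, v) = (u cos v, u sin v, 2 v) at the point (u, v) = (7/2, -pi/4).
E = 1;  F = 0;  G = 65/4

Partials: r_u = (cos(v), sin(v), 0), r_v = (-u*sin(v), u*cos(v), 2). As functions of (u, v):
  E = r_u · r_u = 1,
  F = r_u · r_v = 0,
  G = r_v · r_v = u^2 + 4.
Evaluating at (u, v) = (7/2, -pi/4): E = 1, F = 0, G = 65/4.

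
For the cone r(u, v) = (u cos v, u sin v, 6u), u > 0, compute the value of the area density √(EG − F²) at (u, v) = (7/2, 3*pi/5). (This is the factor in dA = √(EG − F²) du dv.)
√(EG − F²)|_{(7/2, 3*pi/5)} = 7*sqrt(37)/2

E = 37, F = 0, G = u^2, so EG − F² = 37*u^2. Taking the positive square root: √(EG − F²) = sqrt(37)*Abs(u). At (u, v) = (7/2, 3*pi/5): 7*sqrt(37)/2.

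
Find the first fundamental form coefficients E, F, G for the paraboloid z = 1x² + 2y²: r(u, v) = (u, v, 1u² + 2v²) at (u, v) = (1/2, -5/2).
E = 2;  F = -10;  G = 101

Partials: r_u = (1, 0, 2*u), r_v = (0, 1, 4*v). As functions of (u, v):
  E = r_u · r_u = 4*u^2 + 1,
  F = r_u · r_v = 8*u*v,
  G = r_v · r_v = 16*v^2 + 1.
Evaluating at (u, v) = (1/2, -5/2): E = 2, F = -10, G = 101.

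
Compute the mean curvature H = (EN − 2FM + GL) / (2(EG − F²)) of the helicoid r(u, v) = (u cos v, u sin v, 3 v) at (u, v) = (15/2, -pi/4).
H = 0

With E = 1, F = 0, G = u^2 + 9, L = 0, M = -3/sqrt(u^2 + 9), N = 0, assemble
  H = (EN − 2FM + GL) / (2(EG − F²)) = 0.
At (u, v) = (15/2, -pi/4): H = 0.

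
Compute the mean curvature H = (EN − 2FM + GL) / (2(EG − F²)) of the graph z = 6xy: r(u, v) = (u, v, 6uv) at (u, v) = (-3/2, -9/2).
H = -1458*sqrt(811)/657721

With E = 36*v^2 + 1, F = 36*u*v, G = 36*u^2 + 1, L = 0, M = 6/sqrt(36*u^2 + 36*v^2 + 1), N = 0, assemble
  H = (EN − 2FM + GL) / (2(EG − F²)) = -216*u*v/(36*u^2 + 36*v^2 + 1)^(3/2).
At (u, v) = (-3/2, -9/2): H = -1458*sqrt(811)/657721.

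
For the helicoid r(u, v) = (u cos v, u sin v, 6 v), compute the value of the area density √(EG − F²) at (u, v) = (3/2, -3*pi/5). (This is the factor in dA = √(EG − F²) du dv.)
√(EG − F²)|_{(3/2, -3*pi/5)} = 3*sqrt(17)/2

E = 1, F = 0, G = u^2 + 36, so EG − F² = u^2 + 36. Taking the positive square root: √(EG − F²) = sqrt(u^2 + 36). At (u, v) = (3/2, -3*pi/5): 3*sqrt(17)/2.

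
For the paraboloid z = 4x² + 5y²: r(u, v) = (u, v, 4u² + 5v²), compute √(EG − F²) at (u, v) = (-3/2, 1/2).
√(EG − F²)|_{(-3/2, 1/2)} = sqrt(170)

E = 64*u^2 + 1, F = 80*u*v, G = 100*v^2 + 1; EG − F² = 64*u^2 + 100*v^2 + 1; √(EG − F²) = sqrt(64*u^2 + 100*v^2 + 1). At the given point: sqrt(170).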